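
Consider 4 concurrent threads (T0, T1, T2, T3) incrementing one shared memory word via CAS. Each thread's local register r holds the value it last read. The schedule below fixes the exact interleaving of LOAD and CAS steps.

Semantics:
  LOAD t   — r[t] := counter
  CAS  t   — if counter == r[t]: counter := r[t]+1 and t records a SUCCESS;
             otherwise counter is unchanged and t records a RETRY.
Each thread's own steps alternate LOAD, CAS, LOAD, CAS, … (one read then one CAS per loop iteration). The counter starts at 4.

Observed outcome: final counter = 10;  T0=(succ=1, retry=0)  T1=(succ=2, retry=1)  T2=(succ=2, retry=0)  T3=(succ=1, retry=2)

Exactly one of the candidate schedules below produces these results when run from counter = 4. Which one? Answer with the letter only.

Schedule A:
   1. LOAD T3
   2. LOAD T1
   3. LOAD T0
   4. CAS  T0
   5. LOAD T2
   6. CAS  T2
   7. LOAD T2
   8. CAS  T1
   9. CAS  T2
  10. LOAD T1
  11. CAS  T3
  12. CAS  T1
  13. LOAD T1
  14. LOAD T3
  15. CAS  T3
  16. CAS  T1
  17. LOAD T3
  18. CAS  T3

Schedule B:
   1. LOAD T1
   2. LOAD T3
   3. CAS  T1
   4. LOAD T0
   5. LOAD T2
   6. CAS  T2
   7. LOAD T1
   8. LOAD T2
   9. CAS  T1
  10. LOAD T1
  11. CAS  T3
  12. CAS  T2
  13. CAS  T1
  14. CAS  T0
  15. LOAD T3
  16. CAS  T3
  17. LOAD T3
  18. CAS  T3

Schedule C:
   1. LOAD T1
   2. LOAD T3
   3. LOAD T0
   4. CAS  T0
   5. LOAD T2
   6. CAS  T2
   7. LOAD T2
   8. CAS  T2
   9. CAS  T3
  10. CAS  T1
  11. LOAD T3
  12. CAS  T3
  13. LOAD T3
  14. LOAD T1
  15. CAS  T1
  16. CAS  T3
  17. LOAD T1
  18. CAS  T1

Tracing schedule C:
step 1: T1 LOAD ⇒ load; ctr=4 reg=4
step 2: T3 LOAD ⇒ load; ctr=4 reg=4
step 3: T0 LOAD ⇒ load; ctr=4 reg=4
step 4: T0 CAS ⇒ ok; ctr=5 reg=4
step 5: T2 LOAD ⇒ load; ctr=5 reg=5
step 6: T2 CAS ⇒ ok; ctr=6 reg=5
step 7: T2 LOAD ⇒ load; ctr=6 reg=6
step 8: T2 CAS ⇒ ok; ctr=7 reg=6
step 9: T3 CAS ⇒ retry; ctr=7 reg=4
step 10: T1 CAS ⇒ retry; ctr=7 reg=4
step 11: T3 LOAD ⇒ load; ctr=7 reg=7
step 12: T3 CAS ⇒ ok; ctr=8 reg=7
step 13: T3 LOAD ⇒ load; ctr=8 reg=8
step 14: T1 LOAD ⇒ load; ctr=8 reg=8
step 15: T1 CAS ⇒ ok; ctr=9 reg=8
step 16: T3 CAS ⇒ retry; ctr=9 reg=8
step 17: T1 LOAD ⇒ load; ctr=9 reg=9
step 18: T1 CAS ⇒ ok; ctr=10 reg=9

C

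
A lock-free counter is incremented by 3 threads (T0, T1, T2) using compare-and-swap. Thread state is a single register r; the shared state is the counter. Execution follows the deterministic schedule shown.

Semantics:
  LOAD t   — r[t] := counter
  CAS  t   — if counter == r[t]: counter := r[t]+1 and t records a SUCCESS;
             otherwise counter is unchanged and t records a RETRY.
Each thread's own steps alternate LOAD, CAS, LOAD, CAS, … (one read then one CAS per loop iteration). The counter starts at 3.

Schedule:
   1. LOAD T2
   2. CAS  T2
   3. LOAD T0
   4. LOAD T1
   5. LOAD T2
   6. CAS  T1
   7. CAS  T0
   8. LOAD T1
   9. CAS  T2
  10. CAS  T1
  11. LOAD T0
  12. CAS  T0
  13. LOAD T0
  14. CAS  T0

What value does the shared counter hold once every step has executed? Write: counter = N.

T2 LOAD — after: cnt=3, r=3 — load
T2 CAS — after: cnt=4, r=3 — ok
T0 LOAD — after: cnt=4, r=4 — load
T1 LOAD — after: cnt=4, r=4 — load
T2 LOAD — after: cnt=4, r=4 — load
T1 CAS — after: cnt=5, r=4 — ok
T0 CAS — after: cnt=5, r=4 — retry
T1 LOAD — after: cnt=5, r=5 — load
T2 CAS — after: cnt=5, r=4 — retry
T1 CAS — after: cnt=6, r=5 — ok
T0 LOAD — after: cnt=6, r=6 — load
T0 CAS — after: cnt=7, r=6 — ok
T0 LOAD — after: cnt=7, r=7 — load
T0 CAS — after: cnt=8, r=7 — ok

counter = 8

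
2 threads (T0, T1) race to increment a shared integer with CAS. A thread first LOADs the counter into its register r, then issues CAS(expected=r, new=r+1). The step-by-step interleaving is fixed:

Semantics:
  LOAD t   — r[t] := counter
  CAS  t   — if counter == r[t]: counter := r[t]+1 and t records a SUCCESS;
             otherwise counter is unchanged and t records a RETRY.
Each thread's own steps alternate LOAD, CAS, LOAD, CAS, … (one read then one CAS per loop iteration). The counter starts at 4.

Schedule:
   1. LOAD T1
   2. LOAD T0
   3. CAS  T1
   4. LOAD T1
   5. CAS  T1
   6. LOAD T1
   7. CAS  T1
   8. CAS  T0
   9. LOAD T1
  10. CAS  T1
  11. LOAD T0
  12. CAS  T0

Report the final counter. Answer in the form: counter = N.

1. LOAD T1 → mem=4 r[T1]=4 [LOAD]
2. LOAD T0 → mem=4 r[T0]=4 [LOAD]
3. CAS T1 → mem=5 r[T1]=4 [OK]
4. LOAD T1 → mem=5 r[T1]=5 [LOAD]
5. CAS T1 → mem=6 r[T1]=5 [OK]
6. LOAD T1 → mem=6 r[T1]=6 [LOAD]
7. CAS T1 → mem=7 r[T1]=6 [OK]
8. CAS T0 → mem=7 r[T0]=4 [RETRY]
9. LOAD T1 → mem=7 r[T1]=7 [LOAD]
10. CAS T1 → mem=8 r[T1]=7 [OK]
11. LOAD T0 → mem=8 r[T0]=8 [LOAD]
12. CAS T0 → mem=9 r[T0]=8 [OK]

counter = 9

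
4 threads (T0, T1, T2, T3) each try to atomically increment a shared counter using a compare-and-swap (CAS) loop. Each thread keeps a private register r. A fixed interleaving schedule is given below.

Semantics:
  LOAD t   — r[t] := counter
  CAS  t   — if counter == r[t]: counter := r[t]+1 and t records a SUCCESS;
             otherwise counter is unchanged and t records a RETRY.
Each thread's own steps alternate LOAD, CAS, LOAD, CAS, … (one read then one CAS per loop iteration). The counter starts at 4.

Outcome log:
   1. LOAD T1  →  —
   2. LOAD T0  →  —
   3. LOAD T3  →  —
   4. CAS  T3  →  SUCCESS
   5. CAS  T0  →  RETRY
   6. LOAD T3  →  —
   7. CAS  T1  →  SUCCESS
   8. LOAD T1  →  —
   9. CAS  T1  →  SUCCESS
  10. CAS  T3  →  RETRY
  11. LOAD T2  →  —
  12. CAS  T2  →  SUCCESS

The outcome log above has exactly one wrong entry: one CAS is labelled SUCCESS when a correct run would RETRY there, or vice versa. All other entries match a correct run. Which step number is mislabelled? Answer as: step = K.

Correct run:
   1) LOAD T1:  M=4  r_T1=4
   2) LOAD T0:  M=4  r_T0=4
   3) LOAD T3:  M=4  r_T3=4
   4) CAS  T3:  M=5  r_T3=4 ✓
   5) CAS  T0:  M=5  r_T0=4 ✗
   6) LOAD T3:  M=5  r_T3=5
   7) CAS  T1:  M=5  r_T1=4 ✗
   8) LOAD T1:  M=5  r_T1=5
   9) CAS  T1:  M=6  r_T1=5 ✓
  10) CAS  T3:  M=6  r_T3=5 ✗
  11) LOAD T2:  M=6  r_T2=6
  12) CAS  T2:  M=7  r_T2=6 ✓
Mismatch at 7.

step = 7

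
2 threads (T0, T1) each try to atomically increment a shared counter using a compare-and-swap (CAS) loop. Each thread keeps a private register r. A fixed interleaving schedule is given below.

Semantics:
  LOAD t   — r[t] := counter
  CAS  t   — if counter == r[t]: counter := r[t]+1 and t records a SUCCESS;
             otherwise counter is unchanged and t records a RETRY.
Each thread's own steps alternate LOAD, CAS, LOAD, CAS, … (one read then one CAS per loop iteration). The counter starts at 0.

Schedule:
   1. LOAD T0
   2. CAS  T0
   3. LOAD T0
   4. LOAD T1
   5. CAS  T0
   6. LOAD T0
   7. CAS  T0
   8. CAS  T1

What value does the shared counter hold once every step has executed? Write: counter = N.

counter = 3

1. LOAD T0 → mem=0 r[T0]=0 [LOAD]
2. CAS T0 → mem=1 r[T0]=0 [OK]
3. LOAD T0 → mem=1 r[T0]=1 [LOAD]
4. LOAD T1 → mem=1 r[T1]=1 [LOAD]
5. CAS T0 → mem=2 r[T0]=1 [OK]
6. LOAD T0 → mem=2 r[T0]=2 [LOAD]
7. CAS T0 → mem=3 r[T0]=2 [OK]
8. CAS T1 → mem=3 r[T1]=1 [RETRY]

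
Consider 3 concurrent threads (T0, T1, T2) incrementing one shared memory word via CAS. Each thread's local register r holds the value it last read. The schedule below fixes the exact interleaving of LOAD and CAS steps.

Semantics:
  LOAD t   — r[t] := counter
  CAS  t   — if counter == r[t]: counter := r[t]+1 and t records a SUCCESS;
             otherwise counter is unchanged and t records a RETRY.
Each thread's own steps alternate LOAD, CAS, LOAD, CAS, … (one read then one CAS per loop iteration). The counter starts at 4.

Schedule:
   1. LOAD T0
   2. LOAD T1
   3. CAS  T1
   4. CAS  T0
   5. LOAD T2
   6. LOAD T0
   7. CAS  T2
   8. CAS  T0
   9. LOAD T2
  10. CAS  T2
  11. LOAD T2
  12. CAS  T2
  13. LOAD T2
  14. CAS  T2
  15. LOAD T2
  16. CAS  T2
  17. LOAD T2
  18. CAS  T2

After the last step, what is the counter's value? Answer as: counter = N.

1. LOAD T0 → mem=4 r[T0]=4 [LOAD]
2. LOAD T1 → mem=4 r[T1]=4 [LOAD]
3. CAS T1 → mem=5 r[T1]=4 [OK]
4. CAS T0 → mem=5 r[T0]=4 [RETRY]
5. LOAD T2 → mem=5 r[T2]=5 [LOAD]
6. LOAD T0 → mem=5 r[T0]=5 [LOAD]
7. CAS T2 → mem=6 r[T2]=5 [OK]
8. CAS T0 → mem=6 r[T0]=5 [RETRY]
9. LOAD T2 → mem=6 r[T2]=6 [LOAD]
10. CAS T2 → mem=7 r[T2]=6 [OK]
11. LOAD T2 → mem=7 r[T2]=7 [LOAD]
12. CAS T2 → mem=8 r[T2]=7 [OK]
13. LOAD T2 → mem=8 r[T2]=8 [LOAD]
14. CAS T2 → mem=9 r[T2]=8 [OK]
15. LOAD T2 → mem=9 r[T2]=9 [LOAD]
16. CAS T2 → mem=10 r[T2]=9 [OK]
17. LOAD T2 → mem=10 r[T2]=10 [LOAD]
18. CAS T2 → mem=11 r[T2]=10 [OK]

counter = 11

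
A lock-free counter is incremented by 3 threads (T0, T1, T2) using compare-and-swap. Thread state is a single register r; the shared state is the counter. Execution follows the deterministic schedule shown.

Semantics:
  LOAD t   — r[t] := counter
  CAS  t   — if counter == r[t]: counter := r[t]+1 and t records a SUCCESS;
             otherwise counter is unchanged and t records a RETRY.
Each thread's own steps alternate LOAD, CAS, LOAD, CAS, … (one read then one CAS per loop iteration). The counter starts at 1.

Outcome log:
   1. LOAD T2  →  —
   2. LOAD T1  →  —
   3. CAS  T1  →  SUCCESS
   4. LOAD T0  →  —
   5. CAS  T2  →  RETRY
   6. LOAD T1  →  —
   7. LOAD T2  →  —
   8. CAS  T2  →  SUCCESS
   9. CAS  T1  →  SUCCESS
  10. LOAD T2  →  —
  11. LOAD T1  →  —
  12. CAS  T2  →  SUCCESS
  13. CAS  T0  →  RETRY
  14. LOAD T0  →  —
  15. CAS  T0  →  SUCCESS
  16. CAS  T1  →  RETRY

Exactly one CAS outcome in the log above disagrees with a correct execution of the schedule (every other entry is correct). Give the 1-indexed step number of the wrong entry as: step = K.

step = 9

Reference trace:
T2 LOAD — after: cnt=1, r=1 — load
T1 LOAD — after: cnt=1, r=1 — load
T1 CAS — after: cnt=2, r=1 — ok
T0 LOAD — after: cnt=2, r=2 — load
T2 CAS — after: cnt=2, r=1 — retry
T1 LOAD — after: cnt=2, r=2 — load
T2 LOAD — after: cnt=2, r=2 — load
T2 CAS — after: cnt=3, r=2 — ok
T1 CAS — after: cnt=3, r=2 — retry
T2 LOAD — after: cnt=3, r=3 — load
T1 LOAD — after: cnt=3, r=3 — load
T2 CAS — after: cnt=4, r=3 — ok
T0 CAS — after: cnt=4, r=2 — retry
T0 LOAD — after: cnt=4, r=4 — load
T0 CAS — after: cnt=5, r=4 — ok
T1 CAS — after: cnt=5, r=3 — retry
Mismatch at 9.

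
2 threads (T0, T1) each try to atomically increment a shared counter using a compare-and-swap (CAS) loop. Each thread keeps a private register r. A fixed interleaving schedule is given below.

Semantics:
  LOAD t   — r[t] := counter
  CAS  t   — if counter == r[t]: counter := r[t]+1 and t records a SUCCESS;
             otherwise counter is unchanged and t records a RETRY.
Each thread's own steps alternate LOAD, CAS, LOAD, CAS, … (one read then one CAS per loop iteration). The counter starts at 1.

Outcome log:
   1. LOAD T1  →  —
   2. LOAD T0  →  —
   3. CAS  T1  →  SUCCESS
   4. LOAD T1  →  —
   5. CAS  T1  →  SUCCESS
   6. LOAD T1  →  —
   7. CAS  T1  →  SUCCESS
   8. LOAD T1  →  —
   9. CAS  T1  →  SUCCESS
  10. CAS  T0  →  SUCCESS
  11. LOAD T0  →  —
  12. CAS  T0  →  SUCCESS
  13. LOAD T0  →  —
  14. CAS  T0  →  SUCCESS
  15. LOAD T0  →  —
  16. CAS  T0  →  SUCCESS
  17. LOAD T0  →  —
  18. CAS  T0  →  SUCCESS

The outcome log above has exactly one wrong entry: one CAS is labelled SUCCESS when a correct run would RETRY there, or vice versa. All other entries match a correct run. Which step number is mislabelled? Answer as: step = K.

step = 10

Reference trace:
step 1: T1 LOAD ⇒ load; ctr=1 reg=1
step 2: T0 LOAD ⇒ load; ctr=1 reg=1
step 3: T1 CAS ⇒ ok; ctr=2 reg=1
step 4: T1 LOAD ⇒ load; ctr=2 reg=2
step 5: T1 CAS ⇒ ok; ctr=3 reg=2
step 6: T1 LOAD ⇒ load; ctr=3 reg=3
step 7: T1 CAS ⇒ ok; ctr=4 reg=3
step 8: T1 LOAD ⇒ load; ctr=4 reg=4
step 9: T1 CAS ⇒ ok; ctr=5 reg=4
step 10: T0 CAS ⇒ retry; ctr=5 reg=1
step 11: T0 LOAD ⇒ load; ctr=5 reg=5
step 12: T0 CAS ⇒ ok; ctr=6 reg=5
step 13: T0 LOAD ⇒ load; ctr=6 reg=6
step 14: T0 CAS ⇒ ok; ctr=7 reg=6
step 15: T0 LOAD ⇒ load; ctr=7 reg=7
step 16: T0 CAS ⇒ ok; ctr=8 reg=7
step 17: T0 LOAD ⇒ load; ctr=8 reg=8
step 18: T0 CAS ⇒ ok; ctr=9 reg=8
Mismatch at 10.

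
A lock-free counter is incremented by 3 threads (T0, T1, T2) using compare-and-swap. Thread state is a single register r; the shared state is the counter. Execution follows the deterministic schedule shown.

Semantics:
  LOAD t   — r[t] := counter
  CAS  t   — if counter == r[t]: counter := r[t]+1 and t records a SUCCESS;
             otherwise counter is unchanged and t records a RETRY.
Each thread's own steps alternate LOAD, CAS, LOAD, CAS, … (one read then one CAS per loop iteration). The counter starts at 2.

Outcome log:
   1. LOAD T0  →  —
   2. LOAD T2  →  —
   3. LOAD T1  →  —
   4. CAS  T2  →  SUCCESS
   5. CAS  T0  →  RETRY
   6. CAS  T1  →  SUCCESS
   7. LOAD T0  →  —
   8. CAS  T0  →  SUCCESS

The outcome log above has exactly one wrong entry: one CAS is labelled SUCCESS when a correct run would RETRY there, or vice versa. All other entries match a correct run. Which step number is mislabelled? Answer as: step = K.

step = 6

Reference trace:
step 1: T0 LOAD ⇒ load; ctr=2 reg=2
step 2: T2 LOAD ⇒ load; ctr=2 reg=2
step 3: T1 LOAD ⇒ load; ctr=2 reg=2
step 4: T2 CAS ⇒ ok; ctr=3 reg=2
step 5: T0 CAS ⇒ retry; ctr=3 reg=2
step 6: T1 CAS ⇒ retry; ctr=3 reg=2
step 7: T0 LOAD ⇒ load; ctr=3 reg=3
step 8: T0 CAS ⇒ ok; ctr=4 reg=3
Mismatch at 6.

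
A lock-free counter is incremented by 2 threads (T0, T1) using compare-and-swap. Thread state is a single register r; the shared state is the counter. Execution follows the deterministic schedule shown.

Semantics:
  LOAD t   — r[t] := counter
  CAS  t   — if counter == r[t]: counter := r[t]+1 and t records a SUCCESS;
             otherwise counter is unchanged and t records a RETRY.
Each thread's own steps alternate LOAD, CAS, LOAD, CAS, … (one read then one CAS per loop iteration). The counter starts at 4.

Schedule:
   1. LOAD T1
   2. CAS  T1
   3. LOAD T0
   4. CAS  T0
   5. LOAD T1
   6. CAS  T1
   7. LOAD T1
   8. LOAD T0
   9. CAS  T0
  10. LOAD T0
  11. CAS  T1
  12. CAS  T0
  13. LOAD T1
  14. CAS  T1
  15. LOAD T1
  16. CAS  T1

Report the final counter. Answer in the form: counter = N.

counter = 11

1. LOAD T1 → mem=4 r[T1]=4 [LOAD]
2. CAS T1 → mem=5 r[T1]=4 [OK]
3. LOAD T0 → mem=5 r[T0]=5 [LOAD]
4. CAS T0 → mem=6 r[T0]=5 [OK]
5. LOAD T1 → mem=6 r[T1]=6 [LOAD]
6. CAS T1 → mem=7 r[T1]=6 [OK]
7. LOAD T1 → mem=7 r[T1]=7 [LOAD]
8. LOAD T0 → mem=7 r[T0]=7 [LOAD]
9. CAS T0 → mem=8 r[T0]=7 [OK]
10. LOAD T0 → mem=8 r[T0]=8 [LOAD]
11. CAS T1 → mem=8 r[T1]=7 [RETRY]
12. CAS T0 → mem=9 r[T0]=8 [OK]
13. LOAD T1 → mem=9 r[T1]=9 [LOAD]
14. CAS T1 → mem=10 r[T1]=9 [OK]
15. LOAD T1 → mem=10 r[T1]=10 [LOAD]
16. CAS T1 → mem=11 r[T1]=10 [OK]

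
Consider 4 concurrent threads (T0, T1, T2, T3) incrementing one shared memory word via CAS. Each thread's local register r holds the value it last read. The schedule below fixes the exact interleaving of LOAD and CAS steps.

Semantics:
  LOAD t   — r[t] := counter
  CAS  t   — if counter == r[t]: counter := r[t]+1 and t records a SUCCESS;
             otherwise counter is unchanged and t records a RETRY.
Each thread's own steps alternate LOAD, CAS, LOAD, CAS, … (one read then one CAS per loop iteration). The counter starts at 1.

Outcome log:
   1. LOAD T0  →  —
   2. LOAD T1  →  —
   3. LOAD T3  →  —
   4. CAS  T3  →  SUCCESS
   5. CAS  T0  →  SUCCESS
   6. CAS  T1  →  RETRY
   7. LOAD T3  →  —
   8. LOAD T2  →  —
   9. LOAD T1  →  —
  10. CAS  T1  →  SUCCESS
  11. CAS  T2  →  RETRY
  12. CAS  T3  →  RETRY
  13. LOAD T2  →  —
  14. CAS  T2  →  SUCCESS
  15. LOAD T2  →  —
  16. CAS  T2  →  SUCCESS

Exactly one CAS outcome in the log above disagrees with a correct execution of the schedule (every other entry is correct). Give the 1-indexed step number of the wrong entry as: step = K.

Correct run:
[1] T0.load  rd  (counter 1, T0.r 1)
[2] T1.load  rd  (counter 1, T1.r 1)
[3] T3.load  rd  (counter 1, T3.r 1)
[4] T3.cas  hit  (counter 2, T3.r 1)
[5] T0.cas  miss  (counter 2, T0.r 1)
[6] T1.cas  miss  (counter 2, T1.r 1)
[7] T3.load  rd  (counter 2, T3.r 2)
[8] T2.load  rd  (counter 2, T2.r 2)
[9] T1.load  rd  (counter 2, T1.r 2)
[10] T1.cas  hit  (counter 3, T1.r 2)
[11] T2.cas  miss  (counter 3, T2.r 2)
[12] T3.cas  miss  (counter 3, T3.r 2)
[13] T2.load  rd  (counter 3, T2.r 3)
[14] T2.cas  hit  (counter 4, T2.r 3)
[15] T2.load  rd  (counter 4, T2.r 4)
[16] T2.cas  hit  (counter 5, T2.r 4)
Log disagrees first at step 5.

step = 5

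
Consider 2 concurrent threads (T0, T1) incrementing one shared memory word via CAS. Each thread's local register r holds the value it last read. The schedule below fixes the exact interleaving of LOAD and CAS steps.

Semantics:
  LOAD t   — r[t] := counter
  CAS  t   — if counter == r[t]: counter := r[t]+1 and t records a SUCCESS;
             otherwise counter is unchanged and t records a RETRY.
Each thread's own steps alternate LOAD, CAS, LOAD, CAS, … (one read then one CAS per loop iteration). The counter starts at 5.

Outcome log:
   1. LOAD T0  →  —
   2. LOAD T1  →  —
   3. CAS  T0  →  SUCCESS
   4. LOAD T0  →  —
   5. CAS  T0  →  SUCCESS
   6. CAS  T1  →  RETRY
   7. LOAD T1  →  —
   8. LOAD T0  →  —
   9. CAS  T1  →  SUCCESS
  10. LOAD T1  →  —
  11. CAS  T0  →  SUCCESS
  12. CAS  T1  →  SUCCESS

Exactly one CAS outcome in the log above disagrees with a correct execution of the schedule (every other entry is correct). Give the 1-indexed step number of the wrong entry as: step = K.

step = 11

Re-executing:
step 1: T0 LOAD ⇒ load; ctr=5 reg=5
step 2: T1 LOAD ⇒ load; ctr=5 reg=5
step 3: T0 CAS ⇒ ok; ctr=6 reg=5
step 4: T0 LOAD ⇒ load; ctr=6 reg=6
step 5: T0 CAS ⇒ ok; ctr=7 reg=6
step 6: T1 CAS ⇒ retry; ctr=7 reg=5
step 7: T1 LOAD ⇒ load; ctr=7 reg=7
step 8: T0 LOAD ⇒ load; ctr=7 reg=7
step 9: T1 CAS ⇒ ok; ctr=8 reg=7
step 10: T1 LOAD ⇒ load; ctr=8 reg=8
step 11: T0 CAS ⇒ retry; ctr=8 reg=7
step 12: T1 CAS ⇒ ok; ctr=9 reg=8
Flip is step 11.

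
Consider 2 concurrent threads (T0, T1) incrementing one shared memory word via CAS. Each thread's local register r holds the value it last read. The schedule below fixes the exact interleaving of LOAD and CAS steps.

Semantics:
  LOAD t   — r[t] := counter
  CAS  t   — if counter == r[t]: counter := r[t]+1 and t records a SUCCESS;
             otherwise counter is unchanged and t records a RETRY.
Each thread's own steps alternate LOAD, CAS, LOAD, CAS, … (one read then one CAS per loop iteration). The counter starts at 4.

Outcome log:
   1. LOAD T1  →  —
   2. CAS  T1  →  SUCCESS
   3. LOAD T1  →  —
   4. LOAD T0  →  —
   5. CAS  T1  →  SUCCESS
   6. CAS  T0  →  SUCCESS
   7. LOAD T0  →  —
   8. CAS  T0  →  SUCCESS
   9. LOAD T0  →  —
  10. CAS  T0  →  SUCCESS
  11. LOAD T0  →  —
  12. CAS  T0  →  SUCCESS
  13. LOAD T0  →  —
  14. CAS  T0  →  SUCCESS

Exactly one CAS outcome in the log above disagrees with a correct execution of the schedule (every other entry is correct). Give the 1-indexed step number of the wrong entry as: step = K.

step = 6

Reference trace:
   1) LOAD T1:  M=4  r_T1=4
   2) CAS  T1:  M=5  r_T1=4 ✓
   3) LOAD T1:  M=5  r_T1=5
   4) LOAD T0:  M=5  r_T0=5
   5) CAS  T1:  M=6  r_T1=5 ✓
   6) CAS  T0:  M=6  r_T0=5 ✗
   7) LOAD T0:  M=6  r_T0=6
   8) CAS  T0:  M=7  r_T0=6 ✓
   9) LOAD T0:  M=7  r_T0=7
  10) CAS  T0:  M=8  r_T0=7 ✓
  11) LOAD T0:  M=8  r_T0=8
  12) CAS  T0:  M=9  r_T0=8 ✓
  13) LOAD T0:  M=9  r_T0=9
  14) CAS  T0:  M=10  r_T0=9 ✓
Flip is step 6.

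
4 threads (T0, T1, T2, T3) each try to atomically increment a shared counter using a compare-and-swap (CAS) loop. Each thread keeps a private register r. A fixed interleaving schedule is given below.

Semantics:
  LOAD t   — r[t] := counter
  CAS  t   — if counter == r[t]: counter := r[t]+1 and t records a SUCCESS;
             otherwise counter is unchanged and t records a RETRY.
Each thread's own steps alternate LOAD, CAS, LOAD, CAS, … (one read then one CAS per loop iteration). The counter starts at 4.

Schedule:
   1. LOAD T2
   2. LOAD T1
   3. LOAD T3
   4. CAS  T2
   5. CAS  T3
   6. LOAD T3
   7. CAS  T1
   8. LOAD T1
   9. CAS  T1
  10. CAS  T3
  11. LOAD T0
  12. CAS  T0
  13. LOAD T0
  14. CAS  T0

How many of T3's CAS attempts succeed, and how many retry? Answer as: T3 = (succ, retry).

T3 = (0, 2)

1. LOAD T2 → mem=4 r[T2]=4 [LOAD]
2. LOAD T1 → mem=4 r[T1]=4 [LOAD]
3. LOAD T3 → mem=4 r[T3]=4 [LOAD]
4. CAS T2 → mem=5 r[T2]=4 [OK]
5. CAS T3 → mem=5 r[T3]=4 [RETRY]
6. LOAD T3 → mem=5 r[T3]=5 [LOAD]
7. CAS T1 → mem=5 r[T1]=4 [RETRY]
8. LOAD T1 → mem=5 r[T1]=5 [LOAD]
9. CAS T1 → mem=6 r[T1]=5 [OK]
10. CAS T3 → mem=6 r[T3]=5 [RETRY]
11. LOAD T0 → mem=6 r[T0]=6 [LOAD]
12. CAS T0 → mem=7 r[T0]=6 [OK]
13. LOAD T0 → mem=7 r[T0]=7 [LOAD]
14. CAS T0 → mem=8 r[T0]=7 [OK]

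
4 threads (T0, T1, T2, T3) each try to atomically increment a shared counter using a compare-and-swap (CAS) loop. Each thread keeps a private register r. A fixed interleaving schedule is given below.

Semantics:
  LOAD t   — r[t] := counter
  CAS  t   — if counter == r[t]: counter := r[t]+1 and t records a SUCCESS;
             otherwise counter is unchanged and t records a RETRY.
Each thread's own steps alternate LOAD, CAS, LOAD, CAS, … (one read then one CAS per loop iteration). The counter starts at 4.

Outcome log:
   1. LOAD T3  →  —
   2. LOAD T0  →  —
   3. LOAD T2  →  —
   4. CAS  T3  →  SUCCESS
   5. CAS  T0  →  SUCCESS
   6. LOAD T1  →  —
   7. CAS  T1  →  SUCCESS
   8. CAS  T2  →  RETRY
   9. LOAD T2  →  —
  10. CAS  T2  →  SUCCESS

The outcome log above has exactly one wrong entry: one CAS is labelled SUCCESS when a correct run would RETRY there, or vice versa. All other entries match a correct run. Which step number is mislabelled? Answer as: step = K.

Correct run:
[1] T3.load  rd  (counter 4, T3.r 4)
[2] T0.load  rd  (counter 4, T0.r 4)
[3] T2.load  rd  (counter 4, T2.r 4)
[4] T3.cas  hit  (counter 5, T3.r 4)
[5] T0.cas  miss  (counter 5, T0.r 4)
[6] T1.load  rd  (counter 5, T1.r 5)
[7] T1.cas  hit  (counter 6, T1.r 5)
[8] T2.cas  miss  (counter 6, T2.r 4)
[9] T2.load  rd  (counter 6, T2.r 6)
[10] T2.cas  hit  (counter 7, T2.r 6)
Mismatch at 5.

step = 5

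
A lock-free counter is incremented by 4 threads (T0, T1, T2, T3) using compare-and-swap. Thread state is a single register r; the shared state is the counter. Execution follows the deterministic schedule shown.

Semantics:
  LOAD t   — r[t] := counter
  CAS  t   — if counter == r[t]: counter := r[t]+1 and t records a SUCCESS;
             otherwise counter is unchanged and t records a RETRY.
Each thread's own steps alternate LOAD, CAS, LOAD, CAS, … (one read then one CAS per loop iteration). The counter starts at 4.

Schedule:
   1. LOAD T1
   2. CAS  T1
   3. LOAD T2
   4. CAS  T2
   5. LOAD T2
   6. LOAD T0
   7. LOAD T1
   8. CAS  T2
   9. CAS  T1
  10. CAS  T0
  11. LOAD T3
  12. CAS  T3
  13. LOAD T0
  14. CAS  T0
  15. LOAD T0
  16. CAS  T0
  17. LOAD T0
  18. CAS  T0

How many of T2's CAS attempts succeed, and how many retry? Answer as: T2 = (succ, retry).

T2 = (2, 0)

step 1: T1 LOAD ⇒ load; ctr=4 reg=4
step 2: T1 CAS ⇒ ok; ctr=5 reg=4
step 3: T2 LOAD ⇒ load; ctr=5 reg=5
step 4: T2 CAS ⇒ ok; ctr=6 reg=5
step 5: T2 LOAD ⇒ load; ctr=6 reg=6
step 6: T0 LOAD ⇒ load; ctr=6 reg=6
step 7: T1 LOAD ⇒ load; ctr=6 reg=6
step 8: T2 CAS ⇒ ok; ctr=7 reg=6
step 9: T1 CAS ⇒ retry; ctr=7 reg=6
step 10: T0 CAS ⇒ retry; ctr=7 reg=6
step 11: T3 LOAD ⇒ load; ctr=7 reg=7
step 12: T3 CAS ⇒ ok; ctr=8 reg=7
step 13: T0 LOAD ⇒ load; ctr=8 reg=8
step 14: T0 CAS ⇒ ok; ctr=9 reg=8
step 15: T0 LOAD ⇒ load; ctr=9 reg=9
step 16: T0 CAS ⇒ ok; ctr=10 reg=9
step 17: T0 LOAD ⇒ load; ctr=10 reg=10
step 18: T0 CAS ⇒ ok; ctr=11 reg=10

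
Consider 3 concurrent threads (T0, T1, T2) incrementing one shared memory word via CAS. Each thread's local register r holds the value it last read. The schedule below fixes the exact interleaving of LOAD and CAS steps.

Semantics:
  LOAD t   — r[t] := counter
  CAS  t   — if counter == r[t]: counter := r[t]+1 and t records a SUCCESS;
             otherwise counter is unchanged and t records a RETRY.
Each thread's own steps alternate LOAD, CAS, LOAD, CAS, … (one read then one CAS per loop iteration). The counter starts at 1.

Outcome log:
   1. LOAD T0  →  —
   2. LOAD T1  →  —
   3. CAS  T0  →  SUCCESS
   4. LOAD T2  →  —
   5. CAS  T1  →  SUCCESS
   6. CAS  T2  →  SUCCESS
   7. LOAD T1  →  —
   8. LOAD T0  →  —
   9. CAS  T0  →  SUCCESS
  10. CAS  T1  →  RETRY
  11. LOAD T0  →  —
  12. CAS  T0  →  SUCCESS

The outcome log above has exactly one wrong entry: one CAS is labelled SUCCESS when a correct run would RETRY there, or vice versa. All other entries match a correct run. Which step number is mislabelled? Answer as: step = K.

step = 5

Re-executing:
T0 LOAD — after: cnt=1, r=1 — load
T1 LOAD — after: cnt=1, r=1 — load
T0 CAS — after: cnt=2, r=1 — ok
T2 LOAD — after: cnt=2, r=2 — load
T1 CAS — after: cnt=2, r=1 — retry
T2 CAS — after: cnt=3, r=2 — ok
T1 LOAD — after: cnt=3, r=3 — load
T0 LOAD — after: cnt=3, r=3 — load
T0 CAS — after: cnt=4, r=3 — ok
T1 CAS — after: cnt=4, r=3 — retry
T0 LOAD — after: cnt=4, r=4 — load
T0 CAS — after: cnt=5, r=4 — ok
Log disagrees first at step 5.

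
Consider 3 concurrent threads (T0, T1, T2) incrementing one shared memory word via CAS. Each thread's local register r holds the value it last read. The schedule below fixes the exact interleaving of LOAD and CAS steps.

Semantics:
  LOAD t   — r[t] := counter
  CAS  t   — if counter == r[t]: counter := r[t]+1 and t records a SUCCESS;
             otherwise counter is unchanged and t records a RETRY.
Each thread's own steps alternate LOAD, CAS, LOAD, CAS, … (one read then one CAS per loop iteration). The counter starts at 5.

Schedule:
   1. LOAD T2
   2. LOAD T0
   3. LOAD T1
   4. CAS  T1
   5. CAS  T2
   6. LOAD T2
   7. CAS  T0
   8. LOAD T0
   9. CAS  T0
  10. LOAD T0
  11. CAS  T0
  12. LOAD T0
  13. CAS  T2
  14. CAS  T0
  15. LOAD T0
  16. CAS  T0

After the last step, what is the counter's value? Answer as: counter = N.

counter = 10

1. LOAD T2 → mem=5 r[T2]=5 [LOAD]
2. LOAD T0 → mem=5 r[T0]=5 [LOAD]
3. LOAD T1 → mem=5 r[T1]=5 [LOAD]
4. CAS T1 → mem=6 r[T1]=5 [OK]
5. CAS T2 → mem=6 r[T2]=5 [RETRY]
6. LOAD T2 → mem=6 r[T2]=6 [LOAD]
7. CAS T0 → mem=6 r[T0]=5 [RETRY]
8. LOAD T0 → mem=6 r[T0]=6 [LOAD]
9. CAS T0 → mem=7 r[T0]=6 [OK]
10. LOAD T0 → mem=7 r[T0]=7 [LOAD]
11. CAS T0 → mem=8 r[T0]=7 [OK]
12. LOAD T0 → mem=8 r[T0]=8 [LOAD]
13. CAS T2 → mem=8 r[T2]=6 [RETRY]
14. CAS T0 → mem=9 r[T0]=8 [OK]
15. LOAD T0 → mem=9 r[T0]=9 [LOAD]
16. CAS T0 → mem=10 r[T0]=9 [OK]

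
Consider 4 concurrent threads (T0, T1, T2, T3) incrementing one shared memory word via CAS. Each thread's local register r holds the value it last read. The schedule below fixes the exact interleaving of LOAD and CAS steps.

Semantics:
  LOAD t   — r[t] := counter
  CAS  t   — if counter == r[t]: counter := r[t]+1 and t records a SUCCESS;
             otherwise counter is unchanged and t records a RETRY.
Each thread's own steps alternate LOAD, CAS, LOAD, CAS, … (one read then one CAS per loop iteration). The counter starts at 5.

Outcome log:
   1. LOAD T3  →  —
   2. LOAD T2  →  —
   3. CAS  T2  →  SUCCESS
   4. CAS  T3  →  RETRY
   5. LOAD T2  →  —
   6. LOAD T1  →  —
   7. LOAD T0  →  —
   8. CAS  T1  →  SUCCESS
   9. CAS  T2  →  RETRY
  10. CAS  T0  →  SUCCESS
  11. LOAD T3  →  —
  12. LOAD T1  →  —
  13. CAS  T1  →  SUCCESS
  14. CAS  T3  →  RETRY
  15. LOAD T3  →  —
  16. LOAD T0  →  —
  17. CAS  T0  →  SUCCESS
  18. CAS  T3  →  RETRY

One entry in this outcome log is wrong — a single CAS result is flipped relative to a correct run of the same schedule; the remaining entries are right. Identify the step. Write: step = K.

step = 10

Re-executing:
   1) LOAD T3:  M=5  r_T3=5
   2) LOAD T2:  M=5  r_T2=5
   3) CAS  T2:  M=6  r_T2=5 ✓
   4) CAS  T3:  M=6  r_T3=5 ✗
   5) LOAD T2:  M=6  r_T2=6
   6) LOAD T1:  M=6  r_T1=6
   7) LOAD T0:  M=6  r_T0=6
   8) CAS  T1:  M=7  r_T1=6 ✓
   9) CAS  T2:  M=7  r_T2=6 ✗
  10) CAS  T0:  M=7  r_T0=6 ✗
  11) LOAD T3:  M=7  r_T3=7
  12) LOAD T1:  M=7  r_T1=7
  13) CAS  T1:  M=8  r_T1=7 ✓
  14) CAS  T3:  M=8  r_T3=7 ✗
  15) LOAD T3:  M=8  r_T3=8
  16) LOAD T0:  M=8  r_T0=8
  17) CAS  T0:  M=9  r_T0=8 ✓
  18) CAS  T3:  M=9  r_T3=8 ✗
Log disagrees first at step 10.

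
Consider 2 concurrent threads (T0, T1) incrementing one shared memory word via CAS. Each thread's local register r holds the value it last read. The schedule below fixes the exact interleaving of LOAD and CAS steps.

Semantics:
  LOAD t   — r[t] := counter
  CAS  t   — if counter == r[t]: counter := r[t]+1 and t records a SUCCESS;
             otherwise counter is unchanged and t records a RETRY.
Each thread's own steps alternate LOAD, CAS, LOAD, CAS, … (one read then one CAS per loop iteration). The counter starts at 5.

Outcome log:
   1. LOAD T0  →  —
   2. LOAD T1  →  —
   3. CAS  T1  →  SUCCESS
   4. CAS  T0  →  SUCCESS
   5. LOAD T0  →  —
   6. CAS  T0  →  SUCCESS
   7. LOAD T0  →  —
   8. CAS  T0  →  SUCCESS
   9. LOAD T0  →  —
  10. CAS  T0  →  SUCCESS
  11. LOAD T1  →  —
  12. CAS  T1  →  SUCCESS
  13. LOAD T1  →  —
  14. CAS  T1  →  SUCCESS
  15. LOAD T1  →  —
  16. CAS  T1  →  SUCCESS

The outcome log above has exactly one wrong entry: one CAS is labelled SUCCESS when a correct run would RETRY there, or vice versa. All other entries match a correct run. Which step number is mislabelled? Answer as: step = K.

Correct run:
#1 T0 reads 5
#2 T1 reads 5
#3 T1 CAS(5→6) writes; counter now 6
#4 T0 CAS(5→6) fails; counter now 6
#5 T0 reads 6
#6 T0 CAS(6→7) writes; counter now 7
#7 T0 reads 7
#8 T0 CAS(7→8) writes; counter now 8
#9 T0 reads 8
#10 T0 CAS(8→9) writes; counter now 9
#11 T1 reads 9
#12 T1 CAS(9→10) writes; counter now 10
#13 T1 reads 10
#14 T1 CAS(10→11) writes; counter now 11
#15 T1 reads 11
#16 T1 CAS(11→12) writes; counter now 12
Flip is step 4.

step = 4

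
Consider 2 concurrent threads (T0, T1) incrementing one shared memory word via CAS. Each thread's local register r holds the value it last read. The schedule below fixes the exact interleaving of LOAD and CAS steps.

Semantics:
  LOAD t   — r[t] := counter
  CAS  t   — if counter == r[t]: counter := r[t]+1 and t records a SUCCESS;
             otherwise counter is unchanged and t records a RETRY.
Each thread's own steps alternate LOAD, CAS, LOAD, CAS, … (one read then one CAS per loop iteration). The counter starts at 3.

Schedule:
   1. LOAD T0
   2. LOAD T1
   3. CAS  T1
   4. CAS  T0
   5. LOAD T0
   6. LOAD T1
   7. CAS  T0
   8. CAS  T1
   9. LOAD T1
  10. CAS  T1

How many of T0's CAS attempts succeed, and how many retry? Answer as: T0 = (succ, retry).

T0 LOAD — after: cnt=3, r=3 — load
T1 LOAD — after: cnt=3, r=3 — load
T1 CAS — after: cnt=4, r=3 — ok
T0 CAS — after: cnt=4, r=3 — retry
T0 LOAD — after: cnt=4, r=4 — load
T1 LOAD — after: cnt=4, r=4 — load
T0 CAS — after: cnt=5, r=4 — ok
T1 CAS — after: cnt=5, r=4 — retry
T1 LOAD — after: cnt=5, r=5 — load
T1 CAS — after: cnt=6, r=5 — ok

T0 = (1, 1)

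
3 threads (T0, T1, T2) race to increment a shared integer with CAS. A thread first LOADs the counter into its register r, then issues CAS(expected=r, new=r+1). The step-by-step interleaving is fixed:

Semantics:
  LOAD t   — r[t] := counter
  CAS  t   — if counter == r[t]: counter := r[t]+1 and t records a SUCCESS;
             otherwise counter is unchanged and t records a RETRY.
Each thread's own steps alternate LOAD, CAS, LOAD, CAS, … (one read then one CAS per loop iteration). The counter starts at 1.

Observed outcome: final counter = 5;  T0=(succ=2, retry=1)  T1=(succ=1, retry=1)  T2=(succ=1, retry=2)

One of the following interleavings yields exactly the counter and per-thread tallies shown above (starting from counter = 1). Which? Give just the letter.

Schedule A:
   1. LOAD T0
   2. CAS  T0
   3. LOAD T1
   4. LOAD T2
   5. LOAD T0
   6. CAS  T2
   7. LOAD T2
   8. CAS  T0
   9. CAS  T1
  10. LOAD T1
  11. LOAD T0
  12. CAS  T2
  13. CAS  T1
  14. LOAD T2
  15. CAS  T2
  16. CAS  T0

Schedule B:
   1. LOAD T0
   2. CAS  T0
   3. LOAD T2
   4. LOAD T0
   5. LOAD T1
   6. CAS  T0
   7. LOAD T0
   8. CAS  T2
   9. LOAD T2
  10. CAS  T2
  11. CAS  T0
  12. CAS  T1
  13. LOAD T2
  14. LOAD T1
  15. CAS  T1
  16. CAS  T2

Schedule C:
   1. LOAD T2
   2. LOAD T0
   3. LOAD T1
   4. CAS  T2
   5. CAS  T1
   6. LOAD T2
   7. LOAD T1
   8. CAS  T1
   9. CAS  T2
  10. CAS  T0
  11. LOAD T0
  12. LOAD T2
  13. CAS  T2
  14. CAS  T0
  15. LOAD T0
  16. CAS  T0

Run B:
1. LOAD T0 → mem=1 r[T0]=1 [LOAD]
2. CAS T0 → mem=2 r[T0]=1 [OK]
3. LOAD T2 → mem=2 r[T2]=2 [LOAD]
4. LOAD T0 → mem=2 r[T0]=2 [LOAD]
5. LOAD T1 → mem=2 r[T1]=2 [LOAD]
6. CAS T0 → mem=3 r[T0]=2 [OK]
7. LOAD T0 → mem=3 r[T0]=3 [LOAD]
8. CAS T2 → mem=3 r[T2]=2 [RETRY]
9. LOAD T2 → mem=3 r[T2]=3 [LOAD]
10. CAS T2 → mem=4 r[T2]=3 [OK]
11. CAS T0 → mem=4 r[T0]=3 [RETRY]
12. CAS T1 → mem=4 r[T1]=2 [RETRY]
13. LOAD T2 → mem=4 r[T2]=4 [LOAD]
14. LOAD T1 → mem=4 r[T1]=4 [LOAD]
15. CAS T1 → mem=5 r[T1]=4 [OK]
16. CAS T2 → mem=5 r[T2]=4 [RETRY]

B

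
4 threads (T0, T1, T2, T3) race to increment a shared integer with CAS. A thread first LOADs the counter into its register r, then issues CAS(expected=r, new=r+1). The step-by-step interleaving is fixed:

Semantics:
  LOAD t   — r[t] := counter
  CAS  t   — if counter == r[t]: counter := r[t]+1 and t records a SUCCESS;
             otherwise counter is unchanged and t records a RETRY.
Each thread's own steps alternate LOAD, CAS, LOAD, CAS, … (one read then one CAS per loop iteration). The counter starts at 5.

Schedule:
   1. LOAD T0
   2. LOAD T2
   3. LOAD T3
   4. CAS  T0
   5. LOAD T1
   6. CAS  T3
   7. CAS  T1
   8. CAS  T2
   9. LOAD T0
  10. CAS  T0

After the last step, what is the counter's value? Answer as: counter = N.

counter = 8

1. LOAD T0 → mem=5 r[T0]=5 [LOAD]
2. LOAD T2 → mem=5 r[T2]=5 [LOAD]
3. LOAD T3 → mem=5 r[T3]=5 [LOAD]
4. CAS T0 → mem=6 r[T0]=5 [OK]
5. LOAD T1 → mem=6 r[T1]=6 [LOAD]
6. CAS T3 → mem=6 r[T3]=5 [RETRY]
7. CAS T1 → mem=7 r[T1]=6 [OK]
8. CAS T2 → mem=7 r[T2]=5 [RETRY]
9. LOAD T0 → mem=7 r[T0]=7 [LOAD]
10. CAS T0 → mem=8 r[T0]=7 [OK]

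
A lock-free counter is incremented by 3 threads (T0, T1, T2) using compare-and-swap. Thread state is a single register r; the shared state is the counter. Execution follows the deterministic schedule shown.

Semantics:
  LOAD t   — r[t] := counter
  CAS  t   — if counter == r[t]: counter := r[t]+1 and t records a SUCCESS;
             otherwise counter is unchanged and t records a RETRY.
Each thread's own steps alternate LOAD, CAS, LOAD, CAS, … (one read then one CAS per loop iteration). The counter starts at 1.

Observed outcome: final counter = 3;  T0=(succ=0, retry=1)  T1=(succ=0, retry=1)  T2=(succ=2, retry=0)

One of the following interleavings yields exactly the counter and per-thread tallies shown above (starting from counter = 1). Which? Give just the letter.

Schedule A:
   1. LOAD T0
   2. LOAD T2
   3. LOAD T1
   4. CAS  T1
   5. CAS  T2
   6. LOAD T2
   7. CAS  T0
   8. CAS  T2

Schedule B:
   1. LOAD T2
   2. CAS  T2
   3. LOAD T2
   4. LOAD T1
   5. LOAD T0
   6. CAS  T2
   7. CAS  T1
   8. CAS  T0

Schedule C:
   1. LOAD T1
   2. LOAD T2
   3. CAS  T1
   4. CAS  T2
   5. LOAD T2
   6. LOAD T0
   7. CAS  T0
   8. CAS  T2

B

Tracing schedule B:
[1] T2.load  rd  (counter 1, T2.r 1)
[2] T2.cas  hit  (counter 2, T2.r 1)
[3] T2.load  rd  (counter 2, T2.r 2)
[4] T1.load  rd  (counter 2, T1.r 2)
[5] T0.load  rd  (counter 2, T0.r 2)
[6] T2.cas  hit  (counter 3, T2.r 2)
[7] T1.cas  miss  (counter 3, T1.r 2)
[8] T0.cas  miss  (counter 3, T0.r 2)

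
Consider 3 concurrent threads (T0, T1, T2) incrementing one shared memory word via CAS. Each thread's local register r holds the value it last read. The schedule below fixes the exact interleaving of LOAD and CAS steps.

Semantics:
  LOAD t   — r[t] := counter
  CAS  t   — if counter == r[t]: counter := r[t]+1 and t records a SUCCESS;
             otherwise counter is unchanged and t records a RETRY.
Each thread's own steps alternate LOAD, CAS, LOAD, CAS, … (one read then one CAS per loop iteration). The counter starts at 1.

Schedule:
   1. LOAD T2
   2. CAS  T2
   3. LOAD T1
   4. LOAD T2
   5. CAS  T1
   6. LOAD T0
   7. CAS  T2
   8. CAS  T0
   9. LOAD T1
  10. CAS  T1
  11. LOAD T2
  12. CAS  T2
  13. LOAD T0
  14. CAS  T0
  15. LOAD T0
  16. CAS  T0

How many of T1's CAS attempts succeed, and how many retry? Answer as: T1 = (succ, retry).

#1 T2 reads 1
#2 T2 CAS(1→2) writes; counter now 2
#3 T1 reads 2
#4 T2 reads 2
#5 T1 CAS(2→3) writes; counter now 3
#6 T0 reads 3
#7 T2 CAS(2→3) fails; counter now 3
#8 T0 CAS(3→4) writes; counter now 4
#9 T1 reads 4
#10 T1 CAS(4→5) writes; counter now 5
#11 T2 reads 5
#12 T2 CAS(5→6) writes; counter now 6
#13 T0 reads 6
#14 T0 CAS(6→7) writes; counter now 7
#15 T0 reads 7
#16 T0 CAS(7→8) writes; counter now 8

T1 = (2, 0)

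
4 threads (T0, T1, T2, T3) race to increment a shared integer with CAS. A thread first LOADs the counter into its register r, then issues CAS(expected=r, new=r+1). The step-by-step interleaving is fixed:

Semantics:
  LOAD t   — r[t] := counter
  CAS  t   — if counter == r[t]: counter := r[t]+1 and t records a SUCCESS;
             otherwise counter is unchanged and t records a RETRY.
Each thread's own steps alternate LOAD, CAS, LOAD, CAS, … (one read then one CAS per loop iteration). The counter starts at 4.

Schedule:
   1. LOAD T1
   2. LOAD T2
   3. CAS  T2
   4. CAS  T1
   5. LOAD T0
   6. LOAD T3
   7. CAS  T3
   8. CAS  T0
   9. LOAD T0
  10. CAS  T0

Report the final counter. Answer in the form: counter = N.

counter = 7

step 1: T1 LOAD ⇒ load; ctr=4 reg=4
step 2: T2 LOAD ⇒ load; ctr=4 reg=4
step 3: T2 CAS ⇒ ok; ctr=5 reg=4
step 4: T1 CAS ⇒ retry; ctr=5 reg=4
step 5: T0 LOAD ⇒ load; ctr=5 reg=5
step 6: T3 LOAD ⇒ load; ctr=5 reg=5
step 7: T3 CAS ⇒ ok; ctr=6 reg=5
step 8: T0 CAS ⇒ retry; ctr=6 reg=5
step 9: T0 LOAD ⇒ load; ctr=6 reg=6
step 10: T0 CAS ⇒ ok; ctr=7 reg=6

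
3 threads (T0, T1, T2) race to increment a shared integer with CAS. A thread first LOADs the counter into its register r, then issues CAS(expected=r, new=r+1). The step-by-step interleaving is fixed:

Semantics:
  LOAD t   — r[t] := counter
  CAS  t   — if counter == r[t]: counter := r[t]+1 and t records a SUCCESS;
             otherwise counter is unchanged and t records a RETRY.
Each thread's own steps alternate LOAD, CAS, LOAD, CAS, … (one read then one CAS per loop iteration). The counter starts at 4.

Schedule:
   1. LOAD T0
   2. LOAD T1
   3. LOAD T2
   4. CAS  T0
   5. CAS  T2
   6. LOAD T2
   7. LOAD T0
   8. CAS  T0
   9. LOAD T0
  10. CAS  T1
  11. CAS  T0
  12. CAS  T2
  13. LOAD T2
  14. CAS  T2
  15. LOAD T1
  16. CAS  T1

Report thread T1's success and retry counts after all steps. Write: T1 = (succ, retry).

1. LOAD T0 → mem=4 r[T0]=4 [LOAD]
2. LOAD T1 → mem=4 r[T1]=4 [LOAD]
3. LOAD T2 → mem=4 r[T2]=4 [LOAD]
4. CAS T0 → mem=5 r[T0]=4 [OK]
5. CAS T2 → mem=5 r[T2]=4 [RETRY]
6. LOAD T2 → mem=5 r[T2]=5 [LOAD]
7. LOAD T0 → mem=5 r[T0]=5 [LOAD]
8. CAS T0 → mem=6 r[T0]=5 [OK]
9. LOAD T0 → mem=6 r[T0]=6 [LOAD]
10. CAS T1 → mem=6 r[T1]=4 [RETRY]
11. CAS T0 → mem=7 r[T0]=6 [OK]
12. CAS T2 → mem=7 r[T2]=5 [RETRY]
13. LOAD T2 → mem=7 r[T2]=7 [LOAD]
14. CAS T2 → mem=8 r[T2]=7 [OK]
15. LOAD T1 → mem=8 r[T1]=8 [LOAD]
16. CAS T1 → mem=9 r[T1]=8 [OK]

T1 = (1, 1)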